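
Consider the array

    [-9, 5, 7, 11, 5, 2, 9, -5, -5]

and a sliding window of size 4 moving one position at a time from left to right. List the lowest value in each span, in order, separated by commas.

[-9, 5, 7, 11] → min -9
[5, 7, 11, 5] → min 5
[7, 11, 5, 2] → min 2
[11, 5, 2, 9] → min 2
[5, 2, 9, -5] → min -5
[2, 9, -5, -5] → min -5

-9, 5, 2, 2, -5, -5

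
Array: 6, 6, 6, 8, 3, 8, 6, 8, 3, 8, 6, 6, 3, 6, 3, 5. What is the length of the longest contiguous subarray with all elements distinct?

[6] len 1
[6] len 1
[6] len 1
[6, 8] len 2
[6, 8, 3] len 3
[3, 8] len 2
[3, 8, 6] len 3
[6, 8] len 2
[6, 8, 3] len 3
[3, 8] len 2
[3, 8, 6] len 3
[6] len 1
[6, 3] len 2
[3, 6] len 2
[6, 3] len 2
[6, 3, 5] len 3
Longest all-distinct length: 3.

3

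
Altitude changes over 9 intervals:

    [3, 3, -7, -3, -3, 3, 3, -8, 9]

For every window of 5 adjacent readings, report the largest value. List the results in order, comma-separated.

3, 3, 3, 3, 9

3 3 -7 -3 -3 → max 3
3 -7 -3 -3 3 → max 3
-7 -3 -3 3 3 → max 3
-3 -3 3 3 -8 → max 3
-3 3 3 -8 9 → max 9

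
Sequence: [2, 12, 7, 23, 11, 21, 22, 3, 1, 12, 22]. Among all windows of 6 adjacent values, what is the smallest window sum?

70

2 12 7 23 11 21 → sum 76
12 7 23 11 21 22 → sum 96
7 23 11 21 22 3 → sum 87
23 11 21 22 3 1 → sum 81
11 21 22 3 1 12 → sum 70
21 22 3 1 12 22 → sum 81
Smallest of these is 70.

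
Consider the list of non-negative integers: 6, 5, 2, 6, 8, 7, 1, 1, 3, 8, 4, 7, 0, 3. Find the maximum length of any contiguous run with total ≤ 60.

13

add 6: [6] sum 6, len 1
add 5: [6, 5] sum 11, len 2
add 2: [6, 5, 2] sum 13, len 3
add 6: [6, 5, 2, 6] sum 19, len 4
add 8: [6, 5, 2, 6, 8] sum 27, len 5
add 7: [6, 5, 2, 6, 8, 7] sum 34, len 6
add 1: [6, 5, 2, 6, 8, 7, 1] sum 35, len 7
add 1: [6, 5, 2, 6, 8, 7, 1, 1] sum 36, len 8
add 3: [6, 5, 2, 6, 8, 7, 1, 1, 3] sum 39, len 9
add 8: [6, 5, 2, 6, 8, 7, 1, 1, 3, 8] sum 47, len 10
add 4: [6, 5, 2, 6, 8, 7, 1, 1, 3, 8, 4] sum 51, len 11
add 7: [6, 5, 2, 6, 8, 7, 1, 1, 3, 8, 4, 7] sum 58, len 12
add 0: [6, 5, 2, 6, 8, 7, 1, 1, 3, 8, 4, 7, 0] sum 58, len 13
add 3: [5, 2, 6, 8, 7, 1, 1, 3, 8, 4, 7, 0, 3] sum 55, len 13
Longest length seen: 13.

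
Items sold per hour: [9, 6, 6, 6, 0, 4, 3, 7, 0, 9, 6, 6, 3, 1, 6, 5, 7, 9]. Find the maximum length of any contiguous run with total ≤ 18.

5

→ 9: sum 9, len 1
→ 6: sum 15, len 2
→ 6 (dropped 9): sum 12, len 2
→ 6: sum 18, len 3
→ 0: sum 18, len 4
→ 4 (dropped 6): sum 16, len 4
→ 3 (dropped 6): sum 13, len 4
→ 7 (dropped 6): sum 14, len 4
→ 0: sum 14, len 5
→ 9 (dropped 0, 4, 3): sum 16, len 3
→ 6 (dropped 7): sum 15, len 3
→ 6 (dropped 0, 9): sum 12, len 2
→ 3: sum 15, len 3
→ 1: sum 16, len 4
→ 6 (dropped 6): sum 16, len 4
→ 5 (dropped 6): sum 15, len 4
→ 7 (dropped 3, 1): sum 18, len 3
→ 9 (dropped 6, 5): sum 16, len 2
Longest length seen: 5.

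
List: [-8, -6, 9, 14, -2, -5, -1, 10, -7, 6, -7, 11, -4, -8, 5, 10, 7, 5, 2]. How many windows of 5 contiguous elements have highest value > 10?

(-8, -6, 9, 14, -2) → max 14  > 10 ✓
(-6, 9, 14, -2, -5) → max 14  > 10 ✓
(9, 14, -2, -5, -1) → max 14  > 10 ✓
(14, -2, -5, -1, 10) → max 14  > 10 ✓
(-2, -5, -1, 10, -7) → max 10
(-5, -1, 10, -7, 6) → max 10
(-1, 10, -7, 6, -7) → max 10
(10, -7, 6, -7, 11) → max 11  > 10 ✓
(-7, 6, -7, 11, -4) → max 11  > 10 ✓
(6, -7, 11, -4, -8) → max 11  > 10 ✓
(-7, 11, -4, -8, 5) → max 11  > 10 ✓
(11, -4, -8, 5, 10) → max 11  > 10 ✓
(-4, -8, 5, 10, 7) → max 10
(-8, 5, 10, 7, 5) → max 10
(5, 10, 7, 5, 2) → max 10
9 windows satisfy the condition.

9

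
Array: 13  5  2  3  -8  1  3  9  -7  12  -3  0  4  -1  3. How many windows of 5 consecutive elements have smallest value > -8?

(13, 5, 2, 3, -8) → min -8
(5, 2, 3, -8, 1) → min -8
(2, 3, -8, 1, 3) → min -8
(3, -8, 1, 3, 9) → min -8
(-8, 1, 3, 9, -7) → min -8
(1, 3, 9, -7, 12) → min -7  > -8 ✓
(3, 9, -7, 12, -3) → min -7  > -8 ✓
(9, -7, 12, -3, 0) → min -7  > -8 ✓
(-7, 12, -3, 0, 4) → min -7  > -8 ✓
(12, -3, 0, 4, -1) → min -3  > -8 ✓
(-3, 0, 4, -1, 3) → min -3  > -8 ✓
6 windows satisfy the condition.

6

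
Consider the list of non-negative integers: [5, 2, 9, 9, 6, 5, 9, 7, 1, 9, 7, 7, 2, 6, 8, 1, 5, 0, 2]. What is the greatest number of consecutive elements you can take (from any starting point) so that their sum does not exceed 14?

Extend to the right; shrink from the left whenever the sum exceeds 14:
add 5: [5] sum 5, len 1
add 2: [5, 2] sum 7, len 2
add 9: [2, 9] sum 11, len 2
add 9: [9] sum 9, len 1
add 6: [6] sum 6, len 1
add 5: [6, 5] sum 11, len 2
add 9: [5, 9] sum 14, len 2
add 7: [7] sum 7, len 1
add 1: [7, 1] sum 8, len 2
add 9: [1, 9] sum 10, len 2
add 7: [7] sum 7, len 1
add 7: [7, 7] sum 14, len 2
add 2: [7, 2] sum 9, len 2
add 6: [2, 6] sum 8, len 2
add 8: [6, 8] sum 14, len 2
add 1: [8, 1] sum 9, len 2
add 5: [8, 1, 5] sum 14, len 3
add 0: [8, 1, 5, 0] sum 14, len 4
add 2: [1, 5, 0, 2] sum 8, len 4
Longest length seen: 4.

4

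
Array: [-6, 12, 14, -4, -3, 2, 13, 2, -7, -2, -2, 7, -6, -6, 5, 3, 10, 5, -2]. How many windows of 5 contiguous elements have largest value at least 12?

[-6, 12, 14, -4, -3] → max 14  ≥ 12 ✓
[12, 14, -4, -3, 2] → max 14  ≥ 12 ✓
[14, -4, -3, 2, 13] → max 14  ≥ 12 ✓
[-4, -3, 2, 13, 2] → max 13  ≥ 12 ✓
[-3, 2, 13, 2, -7] → max 13  ≥ 12 ✓
[2, 13, 2, -7, -2] → max 13  ≥ 12 ✓
[13, 2, -7, -2, -2] → max 13  ≥ 12 ✓
[2, -7, -2, -2, 7] → max 7
[-7, -2, -2, 7, -6] → max 7
[-2, -2, 7, -6, -6] → max 7
[-2, 7, -6, -6, 5] → max 7
[7, -6, -6, 5, 3] → max 7
[-6, -6, 5, 3, 10] → max 10
[-6, 5, 3, 10, 5] → max 10
[5, 3, 10, 5, -2] → max 10
7 windows satisfy the condition.

7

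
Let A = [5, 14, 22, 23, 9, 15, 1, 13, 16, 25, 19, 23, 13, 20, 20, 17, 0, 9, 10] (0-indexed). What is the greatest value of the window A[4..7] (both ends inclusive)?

Elements at indices 4..7: 9, 15, 1, 13
max(9, 15, 1, 13) = 15

15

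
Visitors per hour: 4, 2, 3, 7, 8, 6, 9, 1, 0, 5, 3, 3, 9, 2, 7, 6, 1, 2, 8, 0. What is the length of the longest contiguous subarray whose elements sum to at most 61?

14

→ 4: sum 4, len 1
→ 2: sum 6, len 2
→ 3: sum 9, len 3
→ 7: sum 16, len 4
→ 8: sum 24, len 5
→ 6: sum 30, len 6
→ 9: sum 39, len 7
→ 1: sum 40, len 8
→ 0: sum 40, len 9
→ 5: sum 45, len 10
→ 3: sum 48, len 11
→ 3: sum 51, len 12
→ 9: sum 60, len 13
→ 2 (dropped 4): sum 58, len 13
→ 7 (dropped 2, 3): sum 60, len 12
→ 6 (dropped 7): sum 59, len 12
→ 1: sum 60, len 13
→ 2 (dropped 8): sum 54, len 13
→ 8 (dropped 6): sum 56, len 13
→ 0: sum 56, len 14
Longest length seen: 14.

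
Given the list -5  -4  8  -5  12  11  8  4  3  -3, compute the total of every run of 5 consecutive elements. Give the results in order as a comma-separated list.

6, 22, 34, 30, 38, 23

[-5, -4, 8, -5, 12] → sum 6
[-4, 8, -5, 12, 11] → sum 22
[8, -5, 12, 11, 8] → sum 34
[-5, 12, 11, 8, 4] → sum 30
[12, 11, 8, 4, 3] → sum 38
[11, 8, 4, 3, -3] → sum 23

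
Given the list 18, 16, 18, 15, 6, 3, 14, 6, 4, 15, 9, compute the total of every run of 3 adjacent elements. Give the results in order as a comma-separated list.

52, 49, 39, 24, 23, 23, 24, 25, 28

Sliding a size-3 window across the 11 values:
18 16 18 → sum 52
16 18 15 → sum 49
18 15 6 → sum 39
15 6 3 → sum 24
6 3 14 → sum 23
3 14 6 → sum 23
14 6 4 → sum 24
6 4 15 → sum 25
4 15 9 → sum 28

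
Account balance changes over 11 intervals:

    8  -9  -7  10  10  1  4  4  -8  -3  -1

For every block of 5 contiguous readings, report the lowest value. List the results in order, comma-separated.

-9, -9, -7, 1, -8, -8, -8

[8, -9, -7, 10, 10] → min -9
[-9, -7, 10, 10, 1] → min -9
[-7, 10, 10, 1, 4] → min -7
[10, 10, 1, 4, 4] → min 1
[10, 1, 4, 4, -8] → min -8
[1, 4, 4, -8, -3] → min -8
[4, 4, -8, -3, -1] → min -8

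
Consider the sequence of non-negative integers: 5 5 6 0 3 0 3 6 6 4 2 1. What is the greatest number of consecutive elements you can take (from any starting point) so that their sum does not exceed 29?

add 5: [5] sum 5, len 1
add 5: [5, 5] sum 10, len 2
add 6: [5, 5, 6] sum 16, len 3
add 0: [5, 5, 6, 0] sum 16, len 4
add 3: [5, 5, 6, 0, 3] sum 19, len 5
add 0: [5, 5, 6, 0, 3, 0] sum 19, len 6
add 3: [5, 5, 6, 0, 3, 0, 3] sum 22, len 7
add 6: [5, 5, 6, 0, 3, 0, 3, 6] sum 28, len 8
add 6: [5, 6, 0, 3, 0, 3, 6, 6] sum 29, len 8
add 4: [6, 0, 3, 0, 3, 6, 6, 4] sum 28, len 8
add 2: [0, 3, 0, 3, 6, 6, 4, 2] sum 24, len 8
add 1: [0, 3, 0, 3, 6, 6, 4, 2, 1] sum 25, len 9
Longest length seen: 9.

9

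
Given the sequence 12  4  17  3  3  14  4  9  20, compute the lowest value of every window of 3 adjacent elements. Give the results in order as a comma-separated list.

4, 3, 3, 3, 3, 4, 4

12 4 17 → min 4
4 17 3 → min 3
17 3 3 → min 3
3 3 14 → min 3
3 14 4 → min 3
14 4 9 → min 4
4 9 20 → min 4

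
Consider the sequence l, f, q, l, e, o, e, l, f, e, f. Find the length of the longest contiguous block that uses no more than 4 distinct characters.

8

[l] 1 distinct, len 1
[l, f] 2 distinct, len 2
[l, f, q] 3 distinct, len 3
[l, f, q, l] 3 distinct, len 4
[l, f, q, l, e] 4 distinct, len 5
[q, l, e, o] 4 distinct, len 4
[q, l, e, o, e] 4 distinct, len 5
[q, l, e, o, e, l] 4 distinct, len 6
[l, e, o, e, l, f] 4 distinct, len 6
[l, e, o, e, l, f, e] 4 distinct, len 7
[l, e, o, e, l, f, e, f] 4 distinct, len 8
Longest length with ≤4 distinct: 8.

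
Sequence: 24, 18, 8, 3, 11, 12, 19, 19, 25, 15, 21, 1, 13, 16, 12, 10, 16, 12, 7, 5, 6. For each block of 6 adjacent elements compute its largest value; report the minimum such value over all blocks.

16

Each size-6 window and its max:
(24, 18, 8, 3, 11, 12) → max 24
(18, 8, 3, 11, 12, 19) → max 19
(8, 3, 11, 12, 19, 19) → max 19
(3, 11, 12, 19, 19, 25) → max 25
(11, 12, 19, 19, 25, 15) → max 25
(12, 19, 19, 25, 15, 21) → max 25
(19, 19, 25, 15, 21, 1) → max 25
(19, 25, 15, 21, 1, 13) → max 25
(25, 15, 21, 1, 13, 16) → max 25
(15, 21, 1, 13, 16, 12) → max 21
(21, 1, 13, 16, 12, 10) → max 21
(1, 13, 16, 12, 10, 16) → max 16
(13, 16, 12, 10, 16, 12) → max 16
(16, 12, 10, 16, 12, 7) → max 16
(12, 10, 16, 12, 7, 5) → max 16
(10, 16, 12, 7, 5, 6) → max 16
Minimum of these is 16.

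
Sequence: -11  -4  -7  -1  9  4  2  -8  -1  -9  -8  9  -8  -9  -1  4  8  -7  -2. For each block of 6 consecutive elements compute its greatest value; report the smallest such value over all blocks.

4

-11 -4 -7 -1 9 4 → max 9
-4 -7 -1 9 4 2 → max 9
-7 -1 9 4 2 -8 → max 9
-1 9 4 2 -8 -1 → max 9
9 4 2 -8 -1 -9 → max 9
4 2 -8 -1 -9 -8 → max 4
2 -8 -1 -9 -8 9 → max 9
-8 -1 -9 -8 9 -8 → max 9
-1 -9 -8 9 -8 -9 → max 9
-9 -8 9 -8 -9 -1 → max 9
-8 9 -8 -9 -1 4 → max 9
9 -8 -9 -1 4 8 → max 9
-8 -9 -1 4 8 -7 → max 8
-9 -1 4 8 -7 -2 → max 8
Smallest of these is 4.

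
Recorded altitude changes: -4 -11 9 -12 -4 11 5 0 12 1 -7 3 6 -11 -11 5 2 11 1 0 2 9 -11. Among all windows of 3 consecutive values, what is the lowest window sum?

[-4, -11, 9] → sum -6
[-11, 9, -12] → sum -14
[9, -12, -4] → sum -7
[-12, -4, 11] → sum -5
[-4, 11, 5] → sum 12
[11, 5, 0] → sum 16
[5, 0, 12] → sum 17
[0, 12, 1] → sum 13
[12, 1, -7] → sum 6
[1, -7, 3] → sum -3
[-7, 3, 6] → sum 2
[3, 6, -11] → sum -2
[6, -11, -11] → sum -16
[-11, -11, 5] → sum -17
[-11, 5, 2] → sum -4
[5, 2, 11] → sum 18
[2, 11, 1] → sum 14
[11, 1, 0] → sum 12
[1, 0, 2] → sum 3
[0, 2, 9] → sum 11
[2, 9, -11] → sum 0
Lowest of these is -17.

-17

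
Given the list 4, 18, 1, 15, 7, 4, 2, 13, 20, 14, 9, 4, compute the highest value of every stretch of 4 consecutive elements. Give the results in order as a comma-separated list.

[4, 18, 1, 15] → max 18
[18, 1, 15, 7] → max 18
[1, 15, 7, 4] → max 15
[15, 7, 4, 2] → max 15
[7, 4, 2, 13] → max 13
[4, 2, 13, 20] → max 20
[2, 13, 20, 14] → max 20
[13, 20, 14, 9] → max 20
[20, 14, 9, 4] → max 20

18, 18, 15, 15, 13, 20, 20, 20, 20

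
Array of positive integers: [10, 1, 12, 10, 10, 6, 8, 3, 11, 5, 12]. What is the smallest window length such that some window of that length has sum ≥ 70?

add 10: running sum 10 < 70
add 1: running sum 11 < 70
add 12: running sum 23 < 70
add 10: running sum 33 < 70
add 10: running sum 43 < 70
add 6: running sum 49 < 70
add 8: running sum 57 < 70
add 3: running sum 60 < 70
end 8: [10, 1, 12, 10, 10, 6, 8, 3, 11] sum 71, len 9
end 9: [10, 1, 12, 10, 10, 6, 8, 3, 11, 5] sum 76, len 10
end 10: [12, 10, 10, 6, 8, 3, 11, 5, 12] sum 77, len 9
Shortest qualifying length: 9.

9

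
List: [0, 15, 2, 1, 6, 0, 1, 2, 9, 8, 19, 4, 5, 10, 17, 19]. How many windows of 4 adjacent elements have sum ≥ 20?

(0, 15, 2, 1) → sum 18
(15, 2, 1, 6) → sum 24  ≥ 20 ✓
(2, 1, 6, 0) → sum 9
(1, 6, 0, 1) → sum 8
(6, 0, 1, 2) → sum 9
(0, 1, 2, 9) → sum 12
(1, 2, 9, 8) → sum 20  ≥ 20 ✓
(2, 9, 8, 19) → sum 38  ≥ 20 ✓
(9, 8, 19, 4) → sum 40  ≥ 20 ✓
(8, 19, 4, 5) → sum 36  ≥ 20 ✓
(19, 4, 5, 10) → sum 38  ≥ 20 ✓
(4, 5, 10, 17) → sum 36  ≥ 20 ✓
(5, 10, 17, 19) → sum 51  ≥ 20 ✓
8 windows satisfy the condition.

8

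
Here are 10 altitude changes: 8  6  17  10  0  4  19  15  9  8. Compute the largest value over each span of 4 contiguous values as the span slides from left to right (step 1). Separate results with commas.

[8, 6, 17, 10] → max 17
[6, 17, 10, 0] → max 17
[17, 10, 0, 4] → max 17
[10, 0, 4, 19] → max 19
[0, 4, 19, 15] → max 19
[4, 19, 15, 9] → max 19
[19, 15, 9, 8] → max 19

17, 17, 17, 19, 19, 19, 19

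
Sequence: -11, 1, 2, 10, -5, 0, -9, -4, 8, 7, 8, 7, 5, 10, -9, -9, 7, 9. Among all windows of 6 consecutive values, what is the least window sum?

-6

-11 1 2 10 -5 0 → sum -3
1 2 10 -5 0 -9 → sum -1
2 10 -5 0 -9 -4 → sum -6
10 -5 0 -9 -4 8 → sum 0
-5 0 -9 -4 8 7 → sum -3
0 -9 -4 8 7 8 → sum 10
-9 -4 8 7 8 7 → sum 17
-4 8 7 8 7 5 → sum 31
8 7 8 7 5 10 → sum 45
7 8 7 5 10 -9 → sum 28
8 7 5 10 -9 -9 → sum 12
7 5 10 -9 -9 7 → sum 11
5 10 -9 -9 7 9 → sum 13
Least of these is -6.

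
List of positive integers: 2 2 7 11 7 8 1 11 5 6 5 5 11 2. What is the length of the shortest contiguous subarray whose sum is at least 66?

10

Extend right; whenever the sum reaches 66, record the length and shrink from the left:
add 2: running sum 2 < 66
add 2: running sum 4 < 66
add 7: running sum 11 < 66
add 11: running sum 22 < 66
add 7: running sum 29 < 66
add 8: running sum 37 < 66
add 1: running sum 38 < 66
add 11: running sum 49 < 66
add 5: running sum 54 < 66
add 6: running sum 60 < 66
add 5: running sum 65 < 66
add 5: shortest ending here [7, 11, 7, 8, 1, 11, 5, 6, 5, 5] sum 66, len 10
add 11: shortest ending here [11, 7, 8, 1, 11, 5, 6, 5, 5, 11] sum 70, len 10
add 2: shortest ending here [11, 7, 8, 1, 11, 5, 6, 5, 5, 11, 2] sum 72, len 11
Shortest qualifying length: 10.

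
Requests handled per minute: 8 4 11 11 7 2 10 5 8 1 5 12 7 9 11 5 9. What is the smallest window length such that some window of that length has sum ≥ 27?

3

add 8: running sum 8 < 27
add 4: running sum 12 < 27
add 11: running sum 23 < 27
add 11: shortest ending here [8, 4, 11, 11] sum 34, len 4
add 7: shortest ending here [11, 11, 7] sum 29, len 3
add 2: shortest ending here [11, 11, 7, 2] sum 31, len 4
add 10: shortest ending here [11, 7, 2, 10] sum 30, len 4
add 5: shortest ending here [11, 7, 2, 10, 5] sum 35, len 5
add 8: shortest ending here [7, 2, 10, 5, 8] sum 32, len 5
add 1: shortest ending here [7, 2, 10, 5, 8, 1] sum 33, len 6
add 5: shortest ending here [10, 5, 8, 1, 5] sum 29, len 5
add 12: shortest ending here [5, 8, 1, 5, 12] sum 31, len 5
add 7: shortest ending here [8, 1, 5, 12, 7] sum 33, len 5
add 9: shortest ending here [12, 7, 9] sum 28, len 3
add 11: shortest ending here [7, 9, 11] sum 27, len 3
add 5: shortest ending here [7, 9, 11, 5] sum 32, len 4
add 9: shortest ending here [9, 11, 5, 9] sum 34, len 4
Shortest qualifying length: 3.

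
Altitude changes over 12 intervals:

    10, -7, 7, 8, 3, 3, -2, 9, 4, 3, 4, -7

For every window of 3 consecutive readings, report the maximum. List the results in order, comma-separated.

10, 8, 8, 8, 3, 9, 9, 9, 4, 4

Sliding a size-3 window across the 12 values:
(10, -7, 7) → max 10
(-7, 7, 8) → max 8
(7, 8, 3) → max 8
(8, 3, 3) → max 8
(3, 3, -2) → max 3
(3, -2, 9) → max 9
(-2, 9, 4) → max 9
(9, 4, 3) → max 9
(4, 3, 4) → max 4
(3, 4, -7) → max 4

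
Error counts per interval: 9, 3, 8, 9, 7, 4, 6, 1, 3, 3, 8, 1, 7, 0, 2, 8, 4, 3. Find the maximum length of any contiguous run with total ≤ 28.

[9] sum 9 len 1
[9, 3] sum 12 len 2
[9, 3, 8] sum 20 len 3
[3, 8, 9] sum 20 len 3
[3, 8, 9, 7] sum 27 len 4
[8, 9, 7, 4] sum 28 len 4
[9, 7, 4, 6] sum 26 len 4
[9, 7, 4, 6, 1] sum 27 len 5
[7, 4, 6, 1, 3] sum 21 len 5
[7, 4, 6, 1, 3, 3] sum 24 len 6
[4, 6, 1, 3, 3, 8] sum 25 len 6
[4, 6, 1, 3, 3, 8, 1] sum 26 len 7
[1, 3, 3, 8, 1, 7] sum 23 len 6
[1, 3, 3, 8, 1, 7, 0] sum 23 len 7
[1, 3, 3, 8, 1, 7, 0, 2] sum 25 len 8
[8, 1, 7, 0, 2, 8] sum 26 len 6
[1, 7, 0, 2, 8, 4] sum 22 len 6
[1, 7, 0, 2, 8, 4, 3] sum 25 len 7
Longest length seen: 8.

8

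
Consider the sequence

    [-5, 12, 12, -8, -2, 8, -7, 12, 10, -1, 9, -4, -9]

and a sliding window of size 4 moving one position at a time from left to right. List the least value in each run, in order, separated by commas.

-8, -8, -8, -8, -7, -7, -7, -1, -4, -9

(-5, 12, 12, -8) → min -8
(12, 12, -8, -2) → min -8
(12, -8, -2, 8) → min -8
(-8, -2, 8, -7) → min -8
(-2, 8, -7, 12) → min -7
(8, -7, 12, 10) → min -7
(-7, 12, 10, -1) → min -7
(12, 10, -1, 9) → min -1
(10, -1, 9, -4) → min -4
(-1, 9, -4, -9) → min -9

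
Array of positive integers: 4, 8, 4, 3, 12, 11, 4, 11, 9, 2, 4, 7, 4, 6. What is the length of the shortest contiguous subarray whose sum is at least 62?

add 4: running sum 4 < 62
add 8: running sum 12 < 62
add 4: running sum 16 < 62
add 3: running sum 19 < 62
add 12: running sum 31 < 62
add 11: running sum 42 < 62
add 4: running sum 46 < 62
add 11: running sum 57 < 62
end 8: [8, 4, 3, 12, 11, 4, 11, 9] sum 62, len 8
end 9: [8, 4, 3, 12, 11, 4, 11, 9, 2] sum 64, len 9
end 10: [8, 4, 3, 12, 11, 4, 11, 9, 2, 4] sum 68, len 10
end 11: [3, 12, 11, 4, 11, 9, 2, 4, 7] sum 63, len 9
end 12: [12, 11, 4, 11, 9, 2, 4, 7, 4] sum 64, len 9
end 13: [12, 11, 4, 11, 9, 2, 4, 7, 4, 6] sum 70, len 10
Shortest qualifying length: 8.

8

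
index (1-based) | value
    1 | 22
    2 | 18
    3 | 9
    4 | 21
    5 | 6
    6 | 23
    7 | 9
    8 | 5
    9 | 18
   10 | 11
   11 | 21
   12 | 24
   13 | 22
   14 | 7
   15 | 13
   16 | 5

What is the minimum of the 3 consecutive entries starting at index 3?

Elements at indices 3..5: 9, 21, 6
min(9, 21, 6) = 6

6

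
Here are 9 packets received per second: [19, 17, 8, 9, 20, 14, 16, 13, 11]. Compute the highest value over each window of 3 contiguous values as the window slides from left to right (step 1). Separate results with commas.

19 17 8 → max 19
17 8 9 → max 17
8 9 20 → max 20
9 20 14 → max 20
20 14 16 → max 20
14 16 13 → max 16
16 13 11 → max 16

19, 17, 20, 20, 20, 16, 16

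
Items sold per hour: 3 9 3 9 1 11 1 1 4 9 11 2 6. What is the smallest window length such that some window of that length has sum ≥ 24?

3

Extend right; whenever the sum reaches 24, record the length and shrink from the left:
add 3: running sum 3 < 24
add 9: running sum 12 < 24
add 3: running sum 15 < 24
add 9: shortest ending here [3, 9, 3, 9] sum 24, len 4
add 1: shortest ending here [3, 9, 3, 9, 1] sum 25, len 5
add 11: shortest ending here [3, 9, 1, 11] sum 24, len 4
add 1: shortest ending here [3, 9, 1, 11, 1] sum 25, len 5
add 1: shortest ending here [3, 9, 1, 11, 1, 1] sum 26, len 6
add 4: shortest ending here [9, 1, 11, 1, 1, 4] sum 27, len 6
add 9: shortest ending here [11, 1, 1, 4, 9] sum 26, len 5
add 11: shortest ending here [4, 9, 11] sum 24, len 3
add 2: shortest ending here [4, 9, 11, 2] sum 26, len 4
add 6: shortest ending here [9, 11, 2, 6] sum 28, len 4
Shortest qualifying length: 3.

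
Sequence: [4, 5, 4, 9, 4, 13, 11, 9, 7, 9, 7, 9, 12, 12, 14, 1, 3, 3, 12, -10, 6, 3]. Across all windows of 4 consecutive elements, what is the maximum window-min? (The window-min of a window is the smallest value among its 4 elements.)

4 5 4 9 → min 4
5 4 9 4 → min 4
4 9 4 13 → min 4
9 4 13 11 → min 4
4 13 11 9 → min 4
13 11 9 7 → min 7
11 9 7 9 → min 7
9 7 9 7 → min 7
7 9 7 9 → min 7
9 7 9 12 → min 7
7 9 12 12 → min 7
9 12 12 14 → min 9
12 12 14 1 → min 1
12 14 1 3 → min 1
14 1 3 3 → min 1
1 3 3 12 → min 1
3 3 12 -10 → min -10
3 12 -10 6 → min -10
12 -10 6 3 → min -10
Maximum of these is 9.

9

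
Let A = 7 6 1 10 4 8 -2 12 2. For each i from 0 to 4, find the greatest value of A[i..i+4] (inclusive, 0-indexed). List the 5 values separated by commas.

10, 10, 10, 12, 12

Sliding a size-5 window across the 9 values:
(7, 6, 1, 10, 4) → max 10
(6, 1, 10, 4, 8) → max 10
(1, 10, 4, 8, -2) → max 10
(10, 4, 8, -2, 12) → max 12
(4, 8, -2, 12, 2) → max 12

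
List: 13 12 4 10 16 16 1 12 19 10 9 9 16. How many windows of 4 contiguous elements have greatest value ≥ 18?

(13, 12, 4, 10) → max 13
(12, 4, 10, 16) → max 16
(4, 10, 16, 16) → max 16
(10, 16, 16, 1) → max 16
(16, 16, 1, 12) → max 16
(16, 1, 12, 19) → max 19  ≥ 18 ✓
(1, 12, 19, 10) → max 19  ≥ 18 ✓
(12, 19, 10, 9) → max 19  ≥ 18 ✓
(19, 10, 9, 9) → max 19  ≥ 18 ✓
(10, 9, 9, 16) → max 16
4 windows satisfy the condition.

4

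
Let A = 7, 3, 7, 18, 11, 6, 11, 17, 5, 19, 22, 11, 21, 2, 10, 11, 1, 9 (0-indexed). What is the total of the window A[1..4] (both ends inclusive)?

Elements at indices 1..4: 3, 7, 18, 11
sum(3, 7, 18, 11) = 39

39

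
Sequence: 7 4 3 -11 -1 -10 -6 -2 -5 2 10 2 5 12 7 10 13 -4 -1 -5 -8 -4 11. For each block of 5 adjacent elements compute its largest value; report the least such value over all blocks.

Window maxs for each of the 19 positions:
7 4 3 -11 -1 → max 7
4 3 -11 -1 -10 → max 4
3 -11 -1 -10 -6 → max 3
-11 -1 -10 -6 -2 → max -1
-1 -10 -6 -2 -5 → max -1
-10 -6 -2 -5 2 → max 2
-6 -2 -5 2 10 → max 10
-2 -5 2 10 2 → max 10
-5 2 10 2 5 → max 10
2 10 2 5 12 → max 12
10 2 5 12 7 → max 12
2 5 12 7 10 → max 12
5 12 7 10 13 → max 13
12 7 10 13 -4 → max 13
7 10 13 -4 -1 → max 13
10 13 -4 -1 -5 → max 13
13 -4 -1 -5 -8 → max 13
-4 -1 -5 -8 -4 → max -1
-1 -5 -8 -4 11 → max 11
Least of these is -1.

-1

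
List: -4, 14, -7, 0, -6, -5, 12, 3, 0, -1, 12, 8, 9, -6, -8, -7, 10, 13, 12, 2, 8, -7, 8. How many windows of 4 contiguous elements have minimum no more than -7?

[-4, 14, -7, 0] → min -7  ≤ -7 ✓
[14, -7, 0, -6] → min -7  ≤ -7 ✓
[-7, 0, -6, -5] → min -7  ≤ -7 ✓
[0, -6, -5, 12] → min -6
[-6, -5, 12, 3] → min -6
[-5, 12, 3, 0] → min -5
[12, 3, 0, -1] → min -1
[3, 0, -1, 12] → min -1
[0, -1, 12, 8] → min -1
[-1, 12, 8, 9] → min -1
[12, 8, 9, -6] → min -6
[8, 9, -6, -8] → min -8  ≤ -7 ✓
[9, -6, -8, -7] → min -8  ≤ -7 ✓
[-6, -8, -7, 10] → min -8  ≤ -7 ✓
[-8, -7, 10, 13] → min -8  ≤ -7 ✓
[-7, 10, 13, 12] → min -7  ≤ -7 ✓
[10, 13, 12, 2] → min 2
[13, 12, 2, 8] → min 2
[12, 2, 8, -7] → min -7  ≤ -7 ✓
[2, 8, -7, 8] → min -7  ≤ -7 ✓
10 windows satisfy the condition.

10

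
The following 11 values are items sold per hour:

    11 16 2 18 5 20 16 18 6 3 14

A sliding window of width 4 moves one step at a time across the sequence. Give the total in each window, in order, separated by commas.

Sliding a size-4 window across the 11 values:
(11, 16, 2, 18) → sum 47
(16, 2, 18, 5) → sum 41
(2, 18, 5, 20) → sum 45
(18, 5, 20, 16) → sum 59
(5, 20, 16, 18) → sum 59
(20, 16, 18, 6) → sum 60
(16, 18, 6, 3) → sum 43
(18, 6, 3, 14) → sum 41

47, 41, 45, 59, 59, 60, 43, 41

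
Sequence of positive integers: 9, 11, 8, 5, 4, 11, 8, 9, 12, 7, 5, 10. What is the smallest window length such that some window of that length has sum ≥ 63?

8

add 9: running sum 9 < 63
add 11: running sum 20 < 63
add 8: running sum 28 < 63
add 5: running sum 33 < 63
add 4: running sum 37 < 63
add 11: running sum 48 < 63
add 8: running sum 56 < 63
add 9: shortest ending here [9, 11, 8, 5, 4, 11, 8, 9] sum 65, len 8
add 12: shortest ending here [11, 8, 5, 4, 11, 8, 9, 12] sum 68, len 8
add 7: shortest ending here [8, 5, 4, 11, 8, 9, 12, 7] sum 64, len 8
add 5: shortest ending here [8, 5, 4, 11, 8, 9, 12, 7, 5] sum 69, len 9
add 10: shortest ending here [4, 11, 8, 9, 12, 7, 5, 10] sum 66, len 8
Shortest qualifying length: 8.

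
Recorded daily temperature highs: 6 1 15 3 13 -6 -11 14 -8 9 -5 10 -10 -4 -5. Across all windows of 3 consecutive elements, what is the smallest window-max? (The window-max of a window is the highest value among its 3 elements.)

-4

(6, 1, 15) → max 15
(1, 15, 3) → max 15
(15, 3, 13) → max 15
(3, 13, -6) → max 13
(13, -6, -11) → max 13
(-6, -11, 14) → max 14
(-11, 14, -8) → max 14
(14, -8, 9) → max 14
(-8, 9, -5) → max 9
(9, -5, 10) → max 10
(-5, 10, -10) → max 10
(10, -10, -4) → max 10
(-10, -4, -5) → max -4
Smallest of these is -4.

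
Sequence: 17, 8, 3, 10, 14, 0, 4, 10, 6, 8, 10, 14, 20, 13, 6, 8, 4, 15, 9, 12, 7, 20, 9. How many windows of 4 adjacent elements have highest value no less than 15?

[17, 8, 3, 10] → max 17  ≥ 15 ✓
[8, 3, 10, 14] → max 14
[3, 10, 14, 0] → max 14
[10, 14, 0, 4] → max 14
[14, 0, 4, 10] → max 14
[0, 4, 10, 6] → max 10
[4, 10, 6, 8] → max 10
[10, 6, 8, 10] → max 10
[6, 8, 10, 14] → max 14
[8, 10, 14, 20] → max 20  ≥ 15 ✓
[10, 14, 20, 13] → max 20  ≥ 15 ✓
[14, 20, 13, 6] → max 20  ≥ 15 ✓
[20, 13, 6, 8] → max 20  ≥ 15 ✓
[13, 6, 8, 4] → max 13
[6, 8, 4, 15] → max 15  ≥ 15 ✓
[8, 4, 15, 9] → max 15  ≥ 15 ✓
[4, 15, 9, 12] → max 15  ≥ 15 ✓
[15, 9, 12, 7] → max 15  ≥ 15 ✓
[9, 12, 7, 20] → max 20  ≥ 15 ✓
[12, 7, 20, 9] → max 20  ≥ 15 ✓
11 windows satisfy the condition.

11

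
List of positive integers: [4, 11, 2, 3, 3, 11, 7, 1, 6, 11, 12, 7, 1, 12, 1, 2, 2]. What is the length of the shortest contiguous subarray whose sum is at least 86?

13

add 4: running sum 4 < 86
add 11: running sum 15 < 86
add 2: running sum 17 < 86
add 3: running sum 20 < 86
add 3: running sum 23 < 86
add 11: running sum 34 < 86
add 7: running sum 41 < 86
add 1: running sum 42 < 86
add 6: running sum 48 < 86
add 11: running sum 59 < 86
add 12: running sum 71 < 86
add 7: running sum 78 < 86
add 1: running sum 79 < 86
add 12: shortest ending here [11, 2, 3, 3, 11, 7, 1, 6, 11, 12, 7, 1, 12] sum 87, len 13
add 1: shortest ending here [11, 2, 3, 3, 11, 7, 1, 6, 11, 12, 7, 1, 12, 1] sum 88, len 14
add 2: shortest ending here [11, 2, 3, 3, 11, 7, 1, 6, 11, 12, 7, 1, 12, 1, 2] sum 90, len 15
add 2: shortest ending here [11, 2, 3, 3, 11, 7, 1, 6, 11, 12, 7, 1, 12, 1, 2, 2] sum 92, len 16
Shortest qualifying length: 13.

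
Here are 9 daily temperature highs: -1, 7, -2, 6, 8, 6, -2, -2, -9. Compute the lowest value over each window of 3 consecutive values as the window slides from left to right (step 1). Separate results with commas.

-2, -2, -2, 6, -2, -2, -9

Sliding a size-3 window across the 9 values:
[-1, 7, -2] → min -2
[7, -2, 6] → min -2
[-2, 6, 8] → min -2
[6, 8, 6] → min 6
[8, 6, -2] → min -2
[6, -2, -2] → min -2
[-2, -2, -9] → min -9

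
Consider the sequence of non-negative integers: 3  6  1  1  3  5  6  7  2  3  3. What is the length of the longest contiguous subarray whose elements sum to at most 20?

6

[3] sum 3 len 1
[3, 6] sum 9 len 2
[3, 6, 1] sum 10 len 3
[3, 6, 1, 1] sum 11 len 4
[3, 6, 1, 1, 3] sum 14 len 5
[3, 6, 1, 1, 3, 5] sum 19 len 6
[1, 1, 3, 5, 6] sum 16 len 5
[5, 6, 7] sum 18 len 3
[5, 6, 7, 2] sum 20 len 4
[6, 7, 2, 3] sum 18 len 4
[7, 2, 3, 3] sum 15 len 4
Longest length seen: 6.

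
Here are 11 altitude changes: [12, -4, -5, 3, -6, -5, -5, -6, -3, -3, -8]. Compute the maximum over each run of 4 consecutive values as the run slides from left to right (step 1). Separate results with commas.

12, 3, 3, 3, -5, -3, -3, -3

[12, -4, -5, 3] → max 12
[-4, -5, 3, -6] → max 3
[-5, 3, -6, -5] → max 3
[3, -6, -5, -5] → max 3
[-6, -5, -5, -6] → max -5
[-5, -5, -6, -3] → max -3
[-5, -6, -3, -3] → max -3
[-6, -3, -3, -8] → max -3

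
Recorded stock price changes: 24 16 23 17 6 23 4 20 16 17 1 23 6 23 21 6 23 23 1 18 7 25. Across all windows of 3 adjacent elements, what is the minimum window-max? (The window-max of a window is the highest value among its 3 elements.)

Window maxs for each of the 20 positions:
24 16 23 → max 24
16 23 17 → max 23
23 17 6 → max 23
17 6 23 → max 23
6 23 4 → max 23
23 4 20 → max 23
4 20 16 → max 20
20 16 17 → max 20
16 17 1 → max 17
17 1 23 → max 23
1 23 6 → max 23
23 6 23 → max 23
6 23 21 → max 23
23 21 6 → max 23
21 6 23 → max 23
6 23 23 → max 23
23 23 1 → max 23
23 1 18 → max 23
1 18 7 → max 18
18 7 25 → max 25
Minimum of these is 17.

17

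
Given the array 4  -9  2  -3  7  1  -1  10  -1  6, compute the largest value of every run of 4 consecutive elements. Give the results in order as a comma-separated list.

[4, -9, 2, -3] → max 4
[-9, 2, -3, 7] → max 7
[2, -3, 7, 1] → max 7
[-3, 7, 1, -1] → max 7
[7, 1, -1, 10] → max 10
[1, -1, 10, -1] → max 10
[-1, 10, -1, 6] → max 10

4, 7, 7, 7, 10, 10, 10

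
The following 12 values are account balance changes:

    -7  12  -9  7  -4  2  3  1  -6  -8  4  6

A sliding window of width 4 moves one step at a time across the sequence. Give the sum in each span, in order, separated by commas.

(-7, 12, -9, 7) → sum 3
(12, -9, 7, -4) → sum 6
(-9, 7, -4, 2) → sum -4
(7, -4, 2, 3) → sum 8
(-4, 2, 3, 1) → sum 2
(2, 3, 1, -6) → sum 0
(3, 1, -6, -8) → sum -10
(1, -6, -8, 4) → sum -9
(-6, -8, 4, 6) → sum -4

3, 6, -4, 8, 2, 0, -10, -9, -4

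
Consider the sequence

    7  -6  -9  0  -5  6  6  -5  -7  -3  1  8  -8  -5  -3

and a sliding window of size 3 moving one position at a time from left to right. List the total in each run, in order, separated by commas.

7 -6 -9 → sum -8
-6 -9 0 → sum -15
-9 0 -5 → sum -14
0 -5 6 → sum 1
-5 6 6 → sum 7
6 6 -5 → sum 7
6 -5 -7 → sum -6
-5 -7 -3 → sum -15
-7 -3 1 → sum -9
-3 1 8 → sum 6
1 8 -8 → sum 1
8 -8 -5 → sum -5
-8 -5 -3 → sum -16

-8, -15, -14, 1, 7, 7, -6, -15, -9, 6, 1, -5, -16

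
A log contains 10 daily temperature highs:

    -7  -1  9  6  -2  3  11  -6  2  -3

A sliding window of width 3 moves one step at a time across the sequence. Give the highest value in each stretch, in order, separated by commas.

[-7, -1, 9] → max 9
[-1, 9, 6] → max 9
[9, 6, -2] → max 9
[6, -2, 3] → max 6
[-2, 3, 11] → max 11
[3, 11, -6] → max 11
[11, -6, 2] → max 11
[-6, 2, -3] → max 2

9, 9, 9, 6, 11, 11, 11, 2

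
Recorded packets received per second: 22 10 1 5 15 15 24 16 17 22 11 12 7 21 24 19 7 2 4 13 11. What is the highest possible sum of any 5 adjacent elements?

Each size-5 window and its sum:
22 10 1 5 15 → sum 53
10 1 5 15 15 → sum 46
1 5 15 15 24 → sum 60
5 15 15 24 16 → sum 75
15 15 24 16 17 → sum 87
15 24 16 17 22 → sum 94
24 16 17 22 11 → sum 90
16 17 22 11 12 → sum 78
17 22 11 12 7 → sum 69
22 11 12 7 21 → sum 73
11 12 7 21 24 → sum 75
12 7 21 24 19 → sum 83
7 21 24 19 7 → sum 78
21 24 19 7 2 → sum 73
24 19 7 2 4 → sum 56
19 7 2 4 13 → sum 45
7 2 4 13 11 → sum 37
Highest of these is 94.

94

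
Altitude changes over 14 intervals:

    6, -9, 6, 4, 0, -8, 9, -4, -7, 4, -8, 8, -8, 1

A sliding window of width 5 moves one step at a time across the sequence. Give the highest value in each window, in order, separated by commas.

6 -9 6 4 0 → max 6
-9 6 4 0 -8 → max 6
6 4 0 -8 9 → max 9
4 0 -8 9 -4 → max 9
0 -8 9 -4 -7 → max 9
-8 9 -4 -7 4 → max 9
9 -4 -7 4 -8 → max 9
-4 -7 4 -8 8 → max 8
-7 4 -8 8 -8 → max 8
4 -8 8 -8 1 → max 8

6, 6, 9, 9, 9, 9, 9, 8, 8, 8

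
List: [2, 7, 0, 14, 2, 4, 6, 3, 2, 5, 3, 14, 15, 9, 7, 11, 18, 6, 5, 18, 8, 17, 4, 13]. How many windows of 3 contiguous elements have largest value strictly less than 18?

16

[2, 7, 0] → max 7  < 18 ✓
[7, 0, 14] → max 14  < 18 ✓
[0, 14, 2] → max 14  < 18 ✓
[14, 2, 4] → max 14  < 18 ✓
[2, 4, 6] → max 6  < 18 ✓
[4, 6, 3] → max 6  < 18 ✓
[6, 3, 2] → max 6  < 18 ✓
[3, 2, 5] → max 5  < 18 ✓
[2, 5, 3] → max 5  < 18 ✓
[5, 3, 14] → max 14  < 18 ✓
[3, 14, 15] → max 15  < 18 ✓
[14, 15, 9] → max 15  < 18 ✓
[15, 9, 7] → max 15  < 18 ✓
[9, 7, 11] → max 11  < 18 ✓
[7, 11, 18] → max 18
[11, 18, 6] → max 18
[18, 6, 5] → max 18
[6, 5, 18] → max 18
[5, 18, 8] → max 18
[18, 8, 17] → max 18
[8, 17, 4] → max 17  < 18 ✓
[17, 4, 13] → max 17  < 18 ✓
16 windows satisfy the condition.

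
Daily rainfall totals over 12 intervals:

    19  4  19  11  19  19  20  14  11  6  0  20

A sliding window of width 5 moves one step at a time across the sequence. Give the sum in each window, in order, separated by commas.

72, 72, 88, 83, 83, 70, 51, 51

[19, 4, 19, 11, 19] → sum 72
[4, 19, 11, 19, 19] → sum 72
[19, 11, 19, 19, 20] → sum 88
[11, 19, 19, 20, 14] → sum 83
[19, 19, 20, 14, 11] → sum 83
[19, 20, 14, 11, 6] → sum 70
[20, 14, 11, 6, 0] → sum 51
[14, 11, 6, 0, 20] → sum 51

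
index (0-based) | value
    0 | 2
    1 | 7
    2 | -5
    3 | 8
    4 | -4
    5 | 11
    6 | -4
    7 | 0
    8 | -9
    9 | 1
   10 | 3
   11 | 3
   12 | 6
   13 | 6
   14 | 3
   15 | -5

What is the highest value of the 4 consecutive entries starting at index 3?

Elements at indices 3..6: 8, -4, 11, -4
max(8, -4, 11, -4) = 11

11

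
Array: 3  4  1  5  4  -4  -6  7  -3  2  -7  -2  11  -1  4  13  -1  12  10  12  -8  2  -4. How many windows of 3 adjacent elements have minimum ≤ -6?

3 4 1 → min 1
4 1 5 → min 1
1 5 4 → min 1
5 4 -4 → min -4
4 -4 -6 → min -6  ≤ -6 ✓
-4 -6 7 → min -6  ≤ -6 ✓
-6 7 -3 → min -6  ≤ -6 ✓
7 -3 2 → min -3
-3 2 -7 → min -7  ≤ -6 ✓
2 -7 -2 → min -7  ≤ -6 ✓
-7 -2 11 → min -7  ≤ -6 ✓
-2 11 -1 → min -2
11 -1 4 → min -1
-1 4 13 → min -1
4 13 -1 → min -1
13 -1 12 → min -1
-1 12 10 → min -1
12 10 12 → min 10
10 12 -8 → min -8  ≤ -6 ✓
12 -8 2 → min -8  ≤ -6 ✓
-8 2 -4 → min -8  ≤ -6 ✓
9 windows satisfy the condition.

9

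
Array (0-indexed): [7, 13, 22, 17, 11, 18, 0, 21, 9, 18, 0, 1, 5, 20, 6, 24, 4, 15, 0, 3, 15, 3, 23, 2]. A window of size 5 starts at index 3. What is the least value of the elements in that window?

0

Elements at indices 3..7: 17, 11, 18, 0, 21
min(17, 11, 18, 0, 21) = 0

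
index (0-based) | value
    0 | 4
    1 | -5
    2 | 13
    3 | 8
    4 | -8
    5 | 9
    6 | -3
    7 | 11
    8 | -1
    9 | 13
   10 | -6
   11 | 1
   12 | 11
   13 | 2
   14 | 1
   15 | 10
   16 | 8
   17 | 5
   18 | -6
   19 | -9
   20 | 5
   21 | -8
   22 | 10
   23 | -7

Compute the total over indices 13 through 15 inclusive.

13

Elements at indices 13..15: 2, 1, 10
sum(2, 1, 10) = 13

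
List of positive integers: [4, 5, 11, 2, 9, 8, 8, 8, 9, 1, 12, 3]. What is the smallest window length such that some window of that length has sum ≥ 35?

add 4: running sum 4 < 35
add 5: running sum 9 < 35
add 11: running sum 20 < 35
add 2: running sum 22 < 35
add 9: running sum 31 < 35
end 5: [5, 11, 2, 9, 8] sum 35, len 5
end 6: [11, 2, 9, 8, 8] sum 38, len 5
end 7: [2, 9, 8, 8, 8] sum 35, len 5
end 8: [9, 8, 8, 8, 9] sum 42, len 5
end 9: [9, 8, 8, 8, 9, 1] sum 43, len 6
end 10: [8, 8, 9, 1, 12] sum 38, len 5
end 11: [8, 8, 9, 1, 12, 3] sum 41, len 6
Shortest qualifying length: 5.

5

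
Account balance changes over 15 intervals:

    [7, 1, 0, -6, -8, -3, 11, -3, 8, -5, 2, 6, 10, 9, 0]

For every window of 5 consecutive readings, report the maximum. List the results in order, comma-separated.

7, 1, 11, 11, 11, 11, 11, 8, 10, 10, 10

(7, 1, 0, -6, -8) → max 7
(1, 0, -6, -8, -3) → max 1
(0, -6, -8, -3, 11) → max 11
(-6, -8, -3, 11, -3) → max 11
(-8, -3, 11, -3, 8) → max 11
(-3, 11, -3, 8, -5) → max 11
(11, -3, 8, -5, 2) → max 11
(-3, 8, -5, 2, 6) → max 8
(8, -5, 2, 6, 10) → max 10
(-5, 2, 6, 10, 9) → max 10
(2, 6, 10, 9, 0) → max 10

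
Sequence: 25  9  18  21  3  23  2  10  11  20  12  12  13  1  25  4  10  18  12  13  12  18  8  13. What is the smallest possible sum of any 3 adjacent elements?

23

25 9 18 → sum 52
9 18 21 → sum 48
18 21 3 → sum 42
21 3 23 → sum 47
3 23 2 → sum 28
23 2 10 → sum 35
2 10 11 → sum 23
10 11 20 → sum 41
11 20 12 → sum 43
20 12 12 → sum 44
12 12 13 → sum 37
12 13 1 → sum 26
13 1 25 → sum 39
1 25 4 → sum 30
25 4 10 → sum 39
4 10 18 → sum 32
10 18 12 → sum 40
18 12 13 → sum 43
12 13 12 → sum 37
13 12 18 → sum 43
12 18 8 → sum 38
18 8 13 → sum 39
Smallest of these is 23.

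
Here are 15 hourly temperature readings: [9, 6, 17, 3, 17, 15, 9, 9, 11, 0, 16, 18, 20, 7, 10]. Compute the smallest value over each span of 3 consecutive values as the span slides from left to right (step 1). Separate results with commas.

[9, 6, 17] → min 6
[6, 17, 3] → min 3
[17, 3, 17] → min 3
[3, 17, 15] → min 3
[17, 15, 9] → min 9
[15, 9, 9] → min 9
[9, 9, 11] → min 9
[9, 11, 0] → min 0
[11, 0, 16] → min 0
[0, 16, 18] → min 0
[16, 18, 20] → min 16
[18, 20, 7] → min 7
[20, 7, 10] → min 7

6, 3, 3, 3, 9, 9, 9, 0, 0, 0, 16, 7, 7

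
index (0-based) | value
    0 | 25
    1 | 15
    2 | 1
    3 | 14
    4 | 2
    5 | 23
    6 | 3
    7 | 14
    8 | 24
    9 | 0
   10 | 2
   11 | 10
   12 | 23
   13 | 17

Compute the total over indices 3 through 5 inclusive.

39

Elements at indices 3..5: 14, 2, 23
sum(14, 2, 23) = 39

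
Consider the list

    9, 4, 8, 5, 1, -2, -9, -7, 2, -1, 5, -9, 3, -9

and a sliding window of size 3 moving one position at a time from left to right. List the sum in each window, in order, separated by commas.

[9, 4, 8] → sum 21
[4, 8, 5] → sum 17
[8, 5, 1] → sum 14
[5, 1, -2] → sum 4
[1, -2, -9] → sum -10
[-2, -9, -7] → sum -18
[-9, -7, 2] → sum -14
[-7, 2, -1] → sum -6
[2, -1, 5] → sum 6
[-1, 5, -9] → sum -5
[5, -9, 3] → sum -1
[-9, 3, -9] → sum -15

21, 17, 14, 4, -10, -18, -14, -6, 6, -5, -1, -15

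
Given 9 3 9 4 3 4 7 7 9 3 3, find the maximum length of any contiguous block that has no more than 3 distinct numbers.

6

Extend right; when distinct count exceeds 3, shrink from the left:
[9] 1 distinct, len 1
[9, 3] 2 distinct, len 2
[9, 3, 9] 2 distinct, len 3
[9, 3, 9, 4] 3 distinct, len 4
[9, 3, 9, 4, 3] 3 distinct, len 5
[9, 3, 9, 4, 3, 4] 3 distinct, len 6
[4, 3, 4, 7] 3 distinct, len 4
[4, 3, 4, 7, 7] 3 distinct, len 5
[4, 7, 7, 9] 3 distinct, len 4
[7, 7, 9, 3] 3 distinct, len 4
[7, 7, 9, 3, 3] 3 distinct, len 5
Longest length with ≤3 distinct: 6.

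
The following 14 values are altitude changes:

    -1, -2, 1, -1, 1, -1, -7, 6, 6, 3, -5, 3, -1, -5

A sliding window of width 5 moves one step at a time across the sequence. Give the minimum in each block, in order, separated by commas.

-2, -2, -7, -7, -7, -7, -7, -5, -5, -5

-1 -2 1 -1 1 → min -2
-2 1 -1 1 -1 → min -2
1 -1 1 -1 -7 → min -7
-1 1 -1 -7 6 → min -7
1 -1 -7 6 6 → min -7
-1 -7 6 6 3 → min -7
-7 6 6 3 -5 → min -7
6 6 3 -5 3 → min -5
6 3 -5 3 -1 → min -5
3 -5 3 -1 -5 → min -5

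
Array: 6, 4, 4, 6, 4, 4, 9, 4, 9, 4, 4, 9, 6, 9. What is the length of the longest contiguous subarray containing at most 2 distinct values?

Extend right; when distinct count exceeds 2, shrink from the left:
[6] 1 distinct, len 1
[6, 4] 2 distinct, len 2
[6, 4, 4] 2 distinct, len 3
[6, 4, 4, 6] 2 distinct, len 4
[6, 4, 4, 6, 4] 2 distinct, len 5
[6, 4, 4, 6, 4, 4] 2 distinct, len 6
[4, 4, 9] 2 distinct, len 3
[4, 4, 9, 4] 2 distinct, len 4
[4, 4, 9, 4, 9] 2 distinct, len 5
[4, 4, 9, 4, 9, 4] 2 distinct, len 6
[4, 4, 9, 4, 9, 4, 4] 2 distinct, len 7
[4, 4, 9, 4, 9, 4, 4, 9] 2 distinct, len 8
[9, 6] 2 distinct, len 2
[9, 6, 9] 2 distinct, len 3
Longest length with ≤2 distinct: 8.

8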